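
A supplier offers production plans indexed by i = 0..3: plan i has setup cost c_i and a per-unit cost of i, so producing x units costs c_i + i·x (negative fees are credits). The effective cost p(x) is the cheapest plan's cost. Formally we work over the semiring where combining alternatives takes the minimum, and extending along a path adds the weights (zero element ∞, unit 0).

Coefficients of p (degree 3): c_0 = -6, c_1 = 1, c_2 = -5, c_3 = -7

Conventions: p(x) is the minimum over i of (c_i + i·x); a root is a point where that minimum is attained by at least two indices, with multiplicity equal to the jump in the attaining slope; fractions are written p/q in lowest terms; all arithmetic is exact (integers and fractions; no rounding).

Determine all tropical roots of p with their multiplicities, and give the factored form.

hull edge (i=0, c=-6) to (i=3, c=-7): slope -1/3, span 3
Factored form: p(x) = -7 ⊗ (x ⊕ 1/3) ⊗ (x ⊕ 1/3) ⊗ (x ⊕ 1/3)
Answer: roots = 1/3 (mult 3)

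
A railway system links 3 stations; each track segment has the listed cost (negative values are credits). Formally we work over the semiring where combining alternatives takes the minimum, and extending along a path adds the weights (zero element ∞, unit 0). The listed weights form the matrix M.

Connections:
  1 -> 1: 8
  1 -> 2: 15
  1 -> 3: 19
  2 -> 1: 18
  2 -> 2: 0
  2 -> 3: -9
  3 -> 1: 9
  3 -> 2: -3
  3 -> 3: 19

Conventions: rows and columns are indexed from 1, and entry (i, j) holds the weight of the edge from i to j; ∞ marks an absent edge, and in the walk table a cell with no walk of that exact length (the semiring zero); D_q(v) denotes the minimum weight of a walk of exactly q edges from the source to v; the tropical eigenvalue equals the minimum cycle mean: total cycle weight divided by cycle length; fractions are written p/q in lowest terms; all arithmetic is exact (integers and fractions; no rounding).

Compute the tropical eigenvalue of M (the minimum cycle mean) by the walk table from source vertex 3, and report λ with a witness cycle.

q=0: [∞, ∞, 0]
q=1: [9, -3, 19]
q=2: [15, -3, -12]
q=3: [-3, -15, -12]
Optimal cycle mean attained by: cycle 2->3->2, total (-9) + (-3), length 2.
Answer: λ = -6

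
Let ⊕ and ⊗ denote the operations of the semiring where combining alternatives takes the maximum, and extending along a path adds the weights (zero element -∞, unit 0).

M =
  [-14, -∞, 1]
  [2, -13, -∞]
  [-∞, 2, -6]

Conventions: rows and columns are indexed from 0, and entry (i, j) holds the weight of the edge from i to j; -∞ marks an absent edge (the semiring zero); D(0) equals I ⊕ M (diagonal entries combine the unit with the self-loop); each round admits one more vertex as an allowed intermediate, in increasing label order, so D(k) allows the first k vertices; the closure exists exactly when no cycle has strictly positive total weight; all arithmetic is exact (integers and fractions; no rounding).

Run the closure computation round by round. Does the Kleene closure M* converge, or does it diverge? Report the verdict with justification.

D(0):
  [0, -∞, 1]
  [2, 0, -∞]
  [-∞, 2, 0]
D(1):
  [0, -∞, 1]
  [2, 0, 3]
  [-∞, 2, 0]
Detection: at round 2, diagonal entry (2, 2) turns strictly positive.
Key observation: the cycle 2->1->0->2 has total weight 2 + 2 + 1, which is strictly positive.
Answer: DIVERGES — positive cycle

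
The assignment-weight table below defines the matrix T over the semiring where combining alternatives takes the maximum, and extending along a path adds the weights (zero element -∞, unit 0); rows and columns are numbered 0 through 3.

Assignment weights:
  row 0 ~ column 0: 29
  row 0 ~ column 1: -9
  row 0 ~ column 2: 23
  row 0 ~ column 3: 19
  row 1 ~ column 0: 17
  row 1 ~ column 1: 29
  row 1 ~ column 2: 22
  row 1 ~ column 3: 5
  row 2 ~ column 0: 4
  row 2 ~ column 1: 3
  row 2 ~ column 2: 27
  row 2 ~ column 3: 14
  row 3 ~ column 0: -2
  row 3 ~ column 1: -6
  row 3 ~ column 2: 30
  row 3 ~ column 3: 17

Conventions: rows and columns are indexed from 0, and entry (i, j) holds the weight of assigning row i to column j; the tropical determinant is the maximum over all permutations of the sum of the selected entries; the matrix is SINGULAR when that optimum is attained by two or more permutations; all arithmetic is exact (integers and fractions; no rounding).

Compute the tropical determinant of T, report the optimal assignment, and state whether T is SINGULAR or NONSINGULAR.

σ = (0, 1, 2, 3): 29 + 29 + 27 + 17 = 102
σ = (0, 1, 3, 2): 29 + 29 + 14 + 30 = 102
σ = (0, 2, 1, 3): 29 + 22 + 3 + 17 = 71
σ = (0, 2, 3, 1): 29 + 22 + 14 + (-6) = 59
σ = (0, 3, 1, 2): 29 + 5 + 3 + 30 = 67
σ = (0, 3, 2, 1): 29 + 5 + 27 + (-6) = 55
σ = (1, 0, 2, 3): (-9) + 17 + 27 + 17 = 52
σ = (1, 0, 3, 2): (-9) + 17 + 14 + 30 = 52
σ = (1, 2, 0, 3): (-9) + 22 + 4 + 17 = 34
σ = (1, 2, 3, 0): (-9) + 22 + 14 + (-2) = 25
σ = (1, 3, 0, 2): (-9) + 5 + 4 + 30 = 30
σ = (1, 3, 2, 0): (-9) + 5 + 27 + (-2) = 21
σ = (2, 0, 1, 3): 23 + 17 + 3 + 17 = 60
σ = (2, 0, 3, 1): 23 + 17 + 14 + (-6) = 48
σ = (2, 1, 0, 3): 23 + 29 + 4 + 17 = 73
σ = (2, 1, 3, 0): 23 + 29 + 14 + (-2) = 64
σ = (2, 3, 0, 1): 23 + 5 + 4 + (-6) = 26
σ = (2, 3, 1, 0): 23 + 5 + 3 + (-2) = 29
σ = (3, 0, 1, 2): 19 + 17 + 3 + 30 = 69
σ = (3, 0, 2, 1): 19 + 17 + 27 + (-6) = 57
σ = (3, 1, 0, 2): 19 + 29 + 4 + 30 = 82
σ = (3, 1, 2, 0): 19 + 29 + 27 + (-2) = 73
σ = (3, 2, 0, 1): 19 + 22 + 4 + (-6) = 39
σ = (3, 2, 1, 0): 19 + 22 + 3 + (-2) = 42
Optimal value attained by: σ = (0, 1, 2, 3).
Answer: det⊕(T) = 102; verdict: SINGULAR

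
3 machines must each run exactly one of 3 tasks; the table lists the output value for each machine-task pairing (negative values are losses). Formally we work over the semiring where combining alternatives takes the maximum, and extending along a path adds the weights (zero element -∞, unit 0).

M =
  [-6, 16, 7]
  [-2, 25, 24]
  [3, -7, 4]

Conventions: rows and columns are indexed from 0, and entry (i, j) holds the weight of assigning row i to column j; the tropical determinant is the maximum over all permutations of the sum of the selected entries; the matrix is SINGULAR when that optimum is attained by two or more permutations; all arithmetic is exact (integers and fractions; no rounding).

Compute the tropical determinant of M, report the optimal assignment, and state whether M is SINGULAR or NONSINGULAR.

σ = (0, 1, 2): (-6) + 25 + 4 = 23
σ = (0, 2, 1): (-6) + 24 + (-7) = 11
σ = (1, 0, 2): 16 + (-2) + 4 = 18
σ = (1, 2, 0): 16 + 24 + 3 = 43
σ = (2, 0, 1): 7 + (-2) + (-7) = -2
σ = (2, 1, 0): 7 + 25 + 3 = 35
Optimal value attained by: σ = (1, 2, 0).
Answer: det⊕(M) = 43; verdict: NONSINGULAR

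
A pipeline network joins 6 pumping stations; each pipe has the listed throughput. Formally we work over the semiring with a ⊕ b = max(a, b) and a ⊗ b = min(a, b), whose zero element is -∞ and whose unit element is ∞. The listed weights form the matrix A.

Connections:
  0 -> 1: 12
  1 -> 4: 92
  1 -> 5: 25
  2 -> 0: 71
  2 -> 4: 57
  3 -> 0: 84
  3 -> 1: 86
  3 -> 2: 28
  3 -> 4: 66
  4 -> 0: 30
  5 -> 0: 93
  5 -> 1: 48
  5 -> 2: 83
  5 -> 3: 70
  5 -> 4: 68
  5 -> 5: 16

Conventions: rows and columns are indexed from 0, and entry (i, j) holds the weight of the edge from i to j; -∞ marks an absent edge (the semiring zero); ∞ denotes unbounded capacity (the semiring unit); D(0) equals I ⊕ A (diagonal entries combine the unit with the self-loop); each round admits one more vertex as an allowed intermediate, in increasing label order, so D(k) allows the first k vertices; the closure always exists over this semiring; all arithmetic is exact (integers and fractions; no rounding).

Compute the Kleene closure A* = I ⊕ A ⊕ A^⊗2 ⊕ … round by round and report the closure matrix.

D(0):
  [∞, 12, -∞, -∞, -∞, -∞]
  [-∞, ∞, -∞, -∞, 92, 25]
  [71, -∞, ∞, -∞, 57, -∞]
  [84, 86, 28, ∞, 66, -∞]
  [30, -∞, -∞, -∞, ∞, -∞]
  [93, 48, 83, 70, 68, ∞]
D(1):
  [∞, 12, -∞, -∞, -∞, -∞]
  [-∞, ∞, -∞, -∞, 92, 25]
  [71, 12, ∞, -∞, 57, -∞]
  [84, 86, 28, ∞, 66, -∞]
  [30, 12, -∞, -∞, ∞, -∞]
  [93, 48, 83, 70, 68, ∞]
D(2):
  [∞, 12, -∞, -∞, 12, 12]
  [-∞, ∞, -∞, -∞, 92, 25]
  [71, 12, ∞, -∞, 57, 12]
  [84, 86, 28, ∞, 86, 25]
  [30, 12, -∞, -∞, ∞, 12]
  [93, 48, 83, 70, 68, ∞]
D(3):
  [∞, 12, -∞, -∞, 12, 12]
  [-∞, ∞, -∞, -∞, 92, 25]
  [71, 12, ∞, -∞, 57, 12]
  [84, 86, 28, ∞, 86, 25]
  [30, 12, -∞, -∞, ∞, 12]
  [93, 48, 83, 70, 68, ∞]
D(4):
  [∞, 12, -∞, -∞, 12, 12]
  [-∞, ∞, -∞, -∞, 92, 25]
  [71, 12, ∞, -∞, 57, 12]
  [84, 86, 28, ∞, 86, 25]
  [30, 12, -∞, -∞, ∞, 12]
  [93, 70, 83, 70, 70, ∞]
D(5):
  [∞, 12, -∞, -∞, 12, 12]
  [30, ∞, -∞, -∞, 92, 25]
  [71, 12, ∞, -∞, 57, 12]
  [84, 86, 28, ∞, 86, 25]
  [30, 12, -∞, -∞, ∞, 12]
  [93, 70, 83, 70, 70, ∞]
D(6):
  [∞, 12, 12, 12, 12, 12]
  [30, ∞, 25, 25, 92, 25]
  [71, 12, ∞, 12, 57, 12]
  [84, 86, 28, ∞, 86, 25]
  [30, 12, 12, 12, ∞, 12]
  [93, 70, 83, 70, 70, ∞]
Answer: A* = [[∞, 12, 12, 12, 12, 12], [30, ∞, 25, 25, 92, 25], [71, 12, ∞, 12, 57, 12], [84, 86, 28, ∞, 86, 25], [30, 12, 12, 12, ∞, 12], [93, 70, 83, 70, 70, ∞]]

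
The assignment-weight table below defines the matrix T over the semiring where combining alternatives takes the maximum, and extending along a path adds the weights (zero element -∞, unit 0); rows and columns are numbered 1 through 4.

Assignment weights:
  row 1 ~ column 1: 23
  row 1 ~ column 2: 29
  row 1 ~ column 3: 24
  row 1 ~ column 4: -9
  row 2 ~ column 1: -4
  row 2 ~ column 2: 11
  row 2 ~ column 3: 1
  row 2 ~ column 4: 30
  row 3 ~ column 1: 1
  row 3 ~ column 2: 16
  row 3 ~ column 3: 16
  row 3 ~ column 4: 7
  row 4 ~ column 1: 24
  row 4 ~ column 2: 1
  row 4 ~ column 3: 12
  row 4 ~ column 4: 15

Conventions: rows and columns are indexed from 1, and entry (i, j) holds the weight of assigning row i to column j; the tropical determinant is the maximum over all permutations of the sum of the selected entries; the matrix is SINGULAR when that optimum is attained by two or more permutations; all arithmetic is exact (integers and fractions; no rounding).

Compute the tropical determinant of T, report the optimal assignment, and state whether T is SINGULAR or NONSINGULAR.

σ = (1, 2, 3, 4): 23 + 11 + 16 + 15 = 65
σ = (1, 2, 4, 3): 23 + 11 + 7 + 12 = 53
σ = (1, 3, 2, 4): 23 + 1 + 16 + 15 = 55
σ = (1, 3, 4, 2): 23 + 1 + 7 + 1 = 32
σ = (1, 4, 2, 3): 23 + 30 + 16 + 12 = 81
σ = (1, 4, 3, 2): 23 + 30 + 16 + 1 = 70
σ = (2, 1, 3, 4): 29 + (-4) + 16 + 15 = 56
σ = (2, 1, 4, 3): 29 + (-4) + 7 + 12 = 44
σ = (2, 3, 1, 4): 29 + 1 + 1 + 15 = 46
σ = (2, 3, 4, 1): 29 + 1 + 7 + 24 = 61
σ = (2, 4, 1, 3): 29 + 30 + 1 + 12 = 72
σ = (2, 4, 3, 1): 29 + 30 + 16 + 24 = 99
σ = (3, 1, 2, 4): 24 + (-4) + 16 + 15 = 51
σ = (3, 1, 4, 2): 24 + (-4) + 7 + 1 = 28
σ = (3, 2, 1, 4): 24 + 11 + 1 + 15 = 51
σ = (3, 2, 4, 1): 24 + 11 + 7 + 24 = 66
σ = (3, 4, 1, 2): 24 + 30 + 1 + 1 = 56
σ = (3, 4, 2, 1): 24 + 30 + 16 + 24 = 94
σ = (4, 1, 2, 3): (-9) + (-4) + 16 + 12 = 15
σ = (4, 1, 3, 2): (-9) + (-4) + 16 + 1 = 4
σ = (4, 2, 1, 3): (-9) + 11 + 1 + 12 = 15
σ = (4, 2, 3, 1): (-9) + 11 + 16 + 24 = 42
σ = (4, 3, 1, 2): (-9) + 1 + 1 + 1 = -6
σ = (4, 3, 2, 1): (-9) + 1 + 16 + 24 = 32
Optimal value attained by: σ = (2, 4, 3, 1).
Answer: det⊕(T) = 99; verdict: NONSINGULAR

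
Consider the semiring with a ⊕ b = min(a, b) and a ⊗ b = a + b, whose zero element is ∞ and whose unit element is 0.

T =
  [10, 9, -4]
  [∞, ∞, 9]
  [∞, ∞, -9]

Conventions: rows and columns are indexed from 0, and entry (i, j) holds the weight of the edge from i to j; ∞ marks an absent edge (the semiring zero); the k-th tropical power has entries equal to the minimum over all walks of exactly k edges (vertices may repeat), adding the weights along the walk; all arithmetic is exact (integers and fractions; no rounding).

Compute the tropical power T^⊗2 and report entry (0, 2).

T^⊗2:
  [20, 19, -13]
  [∞, ∞, 0]
  [∞, ∞, -18]
Key observation: the optimum is the walk 0->2->2, with weight (-4) + (-9) = -13.
Optimal value attained by: walk 0->2->2.
Answer: (T^⊗2)[0][2] = -13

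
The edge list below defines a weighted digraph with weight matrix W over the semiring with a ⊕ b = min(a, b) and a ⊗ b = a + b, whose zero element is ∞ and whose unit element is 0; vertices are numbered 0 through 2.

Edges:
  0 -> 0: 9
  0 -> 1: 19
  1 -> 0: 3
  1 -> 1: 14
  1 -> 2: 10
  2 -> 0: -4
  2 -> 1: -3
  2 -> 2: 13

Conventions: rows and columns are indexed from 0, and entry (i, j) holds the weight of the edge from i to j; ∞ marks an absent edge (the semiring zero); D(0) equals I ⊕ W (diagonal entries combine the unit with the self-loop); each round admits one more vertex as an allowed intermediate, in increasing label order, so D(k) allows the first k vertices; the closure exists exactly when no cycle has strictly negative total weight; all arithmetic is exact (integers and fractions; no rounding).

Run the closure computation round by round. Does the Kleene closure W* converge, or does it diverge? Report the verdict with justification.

D(0):
  [0, 19, ∞]
  [3, 0, 10]
  [-4, -3, 0]
D(1):
  [0, 19, ∞]
  [3, 0, 10]
  [-4, -3, 0]
D(2):
  [0, 19, 29]
  [3, 0, 10]
  [-4, -3, 0]
D(3):
  [0, 19, 29]
  [3, 0, 10]
  [-4, -3, 0]
Key observation: every diagonal entry stays at the unit through all rounds, so no improving cycle exists.
Answer: CONVERGES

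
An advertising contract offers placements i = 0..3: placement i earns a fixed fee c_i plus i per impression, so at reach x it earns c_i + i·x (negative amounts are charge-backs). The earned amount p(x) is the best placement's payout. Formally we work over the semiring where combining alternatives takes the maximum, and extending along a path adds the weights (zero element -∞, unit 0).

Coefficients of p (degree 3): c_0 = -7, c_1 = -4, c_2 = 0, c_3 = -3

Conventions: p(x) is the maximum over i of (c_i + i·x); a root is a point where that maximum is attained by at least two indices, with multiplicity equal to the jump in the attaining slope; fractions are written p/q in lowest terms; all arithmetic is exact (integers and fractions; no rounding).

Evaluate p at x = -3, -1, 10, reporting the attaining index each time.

p(-3) = max(-7+0·(-3)=-7, -4+1·(-3)=-7, 0+2·(-3)=-6, -3+3·(-3)=-12) = -6 (attained by i=2)
p(-1) = max(-7+0·(-1)=-7, -4+1·(-1)=-5, 0+2·(-1)=-2, -3+3·(-1)=-6) = -2 (attained by i=2)
p(10) = max(-7+0·10=-7, -4+1·10=6, 0+2·10=20, -3+3·10=27) = 27 (attained by i=3)
Answer: p(-3) = -6; p(-1) = -2; p(10) = 27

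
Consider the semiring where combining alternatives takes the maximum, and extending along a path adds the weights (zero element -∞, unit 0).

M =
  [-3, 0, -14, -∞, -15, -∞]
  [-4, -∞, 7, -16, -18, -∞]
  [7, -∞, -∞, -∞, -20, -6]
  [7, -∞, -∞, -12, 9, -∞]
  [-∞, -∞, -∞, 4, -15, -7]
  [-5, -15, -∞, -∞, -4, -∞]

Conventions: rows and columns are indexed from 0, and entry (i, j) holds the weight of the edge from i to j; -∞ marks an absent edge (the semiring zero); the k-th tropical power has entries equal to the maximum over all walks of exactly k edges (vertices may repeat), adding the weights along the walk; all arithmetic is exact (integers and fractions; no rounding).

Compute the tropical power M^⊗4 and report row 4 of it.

M^⊗2:
  [-4, -3, 7, -11, -18, -20]
  [14, -4, -18, -14, -7, 1]
  [4, 7, -7, -16, -8, -27]
  [4, 7, -7, 13, -3, 2]
  [11, -22, -∞, -8, 13, -22]
  [-8, -5, -8, 0, -19, -11]
M^⊗3:
  [14, -4, 4, -14, -2, 1]
  [11, 14, 3, -3, -1, -14]
  [3, 4, 14, -4, -7, -13]
  [20, 4, 14, 1, 22, -10]
  [8, 11, -3, 17, 1, 6]
  [7, -8, 2, -12, 9, -14]
M^⊗4:
  [11, 14, 3, 2, -1, -2]
  [10, 11, 21, 3, 6, -3]
  [21, 3, 11, -3, 5, 8]
  [21, 20, 11, 26, 10, 15]
  [24, 8, 18, 5, 26, -6]
  [9, 7, -1, 13, -3, 2]
Answer: row 4 of M^⊗4 = [24, 8, 18, 5, 26, -6]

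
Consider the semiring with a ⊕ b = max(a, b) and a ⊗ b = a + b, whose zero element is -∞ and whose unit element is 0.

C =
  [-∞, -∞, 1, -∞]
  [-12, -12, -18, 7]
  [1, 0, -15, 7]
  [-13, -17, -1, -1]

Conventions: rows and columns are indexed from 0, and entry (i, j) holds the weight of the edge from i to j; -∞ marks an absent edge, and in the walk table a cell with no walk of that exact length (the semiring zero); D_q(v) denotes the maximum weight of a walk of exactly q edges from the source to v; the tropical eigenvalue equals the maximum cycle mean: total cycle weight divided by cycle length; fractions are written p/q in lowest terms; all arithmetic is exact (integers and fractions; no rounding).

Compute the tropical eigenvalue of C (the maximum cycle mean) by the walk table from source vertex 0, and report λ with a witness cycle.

q=0: [0, -∞, -∞, -∞]
q=1: [-∞, -∞, 1, -∞]
q=2: [2, 1, -14, 8]
q=3: [-5, -9, 7, 8]
q=4: [8, 7, 7, 14]
Optimal cycle mean attained by: cycle 2->3->2, total 7 + (-1), length 2.
Answer: λ = 3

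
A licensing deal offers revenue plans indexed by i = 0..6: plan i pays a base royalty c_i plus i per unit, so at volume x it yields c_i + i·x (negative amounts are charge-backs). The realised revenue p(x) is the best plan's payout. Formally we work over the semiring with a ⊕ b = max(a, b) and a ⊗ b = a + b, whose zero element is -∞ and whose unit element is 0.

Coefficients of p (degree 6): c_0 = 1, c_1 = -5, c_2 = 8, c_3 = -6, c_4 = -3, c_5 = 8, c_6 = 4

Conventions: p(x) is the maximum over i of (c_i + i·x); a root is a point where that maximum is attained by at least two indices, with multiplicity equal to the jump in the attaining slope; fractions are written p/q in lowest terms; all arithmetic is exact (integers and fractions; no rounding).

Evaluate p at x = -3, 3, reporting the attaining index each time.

p(-3) = max(1+0·(-3)=1, -5+1·(-3)=-8, 8+2·(-3)=2, -6+3·(-3)=-15, -3+4·(-3)=-15, 8+5·(-3)=-7, 4+6·(-3)=-14) = 2 (attained by i=2)
p(3) = max(1+0·3=1, -5+1·3=-2, 8+2·3=14, -6+3·3=3, -3+4·3=9, 8+5·3=23, 4+6·3=22) = 23 (attained by i=5)
Answer: p(-3) = 2; p(3) = 23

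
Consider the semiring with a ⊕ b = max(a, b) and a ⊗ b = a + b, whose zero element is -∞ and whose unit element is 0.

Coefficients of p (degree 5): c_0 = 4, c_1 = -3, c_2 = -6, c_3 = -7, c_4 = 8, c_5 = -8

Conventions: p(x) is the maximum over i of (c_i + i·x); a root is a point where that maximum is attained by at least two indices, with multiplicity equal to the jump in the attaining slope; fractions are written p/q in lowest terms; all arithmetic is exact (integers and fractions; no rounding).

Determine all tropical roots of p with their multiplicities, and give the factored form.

hull edge (i=0, c=4) to (i=4, c=8): slope 1, span 4
hull edge (i=4, c=8) to (i=5, c=-8): slope -16, span 1
Factored form: p(x) = -8 ⊗ (x ⊕ (-1)) ⊗ (x ⊕ (-1)) ⊗ (x ⊕ (-1)) ⊗ (x ⊕ (-1)) ⊗ (x ⊕ 16)
Answer: roots = -1 (mult 4), 16 (mult 1)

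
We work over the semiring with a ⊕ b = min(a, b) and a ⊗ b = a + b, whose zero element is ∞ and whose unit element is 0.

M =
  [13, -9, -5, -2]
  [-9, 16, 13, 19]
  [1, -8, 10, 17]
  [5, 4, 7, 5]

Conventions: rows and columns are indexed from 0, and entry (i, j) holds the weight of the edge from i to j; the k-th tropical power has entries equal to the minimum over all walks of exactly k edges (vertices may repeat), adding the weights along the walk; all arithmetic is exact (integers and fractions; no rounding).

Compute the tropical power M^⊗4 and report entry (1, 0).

M^⊗2:
  [-18, -13, 4, 3]
  [4, -18, -14, -11]
  [-17, -8, -4, -1]
  [-5, -4, 0, 3]
M^⊗3:
  [-22, -27, -23, -20]
  [-27, -22, -5, -6]
  [-17, -26, -22, -19]
  [-13, -14, -10, -7]
M^⊗4:
  [-36, -31, -27, -24]
  [-31, -36, -32, -29]
  [-35, -30, -22, -19]
  [-23, -22, -18, -15]
Key observation: the optimum is the walk 1->0->2->1->0, with weight (-9) + (-5) + (-8) + (-9) = -31.
Optimal value attained by: walk 1->0->2->1->0.
Answer: (M^⊗4)[1][0] = -31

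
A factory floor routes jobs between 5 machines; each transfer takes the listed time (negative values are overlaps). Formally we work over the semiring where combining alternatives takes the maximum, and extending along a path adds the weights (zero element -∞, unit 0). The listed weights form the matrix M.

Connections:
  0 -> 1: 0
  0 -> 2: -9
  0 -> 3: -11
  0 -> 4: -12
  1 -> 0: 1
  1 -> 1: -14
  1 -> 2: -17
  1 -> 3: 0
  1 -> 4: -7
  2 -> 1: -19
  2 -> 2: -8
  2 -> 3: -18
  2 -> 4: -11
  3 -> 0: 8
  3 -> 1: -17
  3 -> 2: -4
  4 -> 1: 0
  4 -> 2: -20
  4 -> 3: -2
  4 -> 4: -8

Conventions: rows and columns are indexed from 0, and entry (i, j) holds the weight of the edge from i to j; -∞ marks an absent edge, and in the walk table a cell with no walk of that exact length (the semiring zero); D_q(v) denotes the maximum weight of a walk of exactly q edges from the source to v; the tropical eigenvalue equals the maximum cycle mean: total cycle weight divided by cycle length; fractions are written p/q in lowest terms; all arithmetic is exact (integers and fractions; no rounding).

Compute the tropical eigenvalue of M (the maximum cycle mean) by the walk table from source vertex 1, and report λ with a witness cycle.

q=0: [-∞, 0, -∞, -∞, -∞]
q=1: [1, -14, -17, 0, -7]
q=2: [8, 1, -4, -9, -11]
q=3: [2, 8, -1, 1, -4]
q=4: [9, 2, -3, 8, 1]
q=5: [16, 9, 4, 2, -3]
Optimal cycle mean attained by: cycle 0->1->3->0, total 0 + 0 + 8, length 3.
Answer: λ = 8/3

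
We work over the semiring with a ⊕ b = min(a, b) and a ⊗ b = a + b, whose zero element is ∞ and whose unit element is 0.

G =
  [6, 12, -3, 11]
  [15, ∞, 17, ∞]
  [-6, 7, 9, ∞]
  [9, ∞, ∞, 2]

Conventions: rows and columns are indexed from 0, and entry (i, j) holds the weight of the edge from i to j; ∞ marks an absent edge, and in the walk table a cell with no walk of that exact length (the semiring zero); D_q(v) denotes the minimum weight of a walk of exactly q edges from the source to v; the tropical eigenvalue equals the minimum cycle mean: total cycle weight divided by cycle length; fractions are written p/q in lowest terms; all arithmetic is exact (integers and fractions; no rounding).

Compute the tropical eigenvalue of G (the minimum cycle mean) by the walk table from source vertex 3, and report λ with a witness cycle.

q=0: [∞, ∞, ∞, 0]
q=1: [9, ∞, ∞, 2]
q=2: [11, 21, 6, 4]
q=3: [0, 13, 8, 6]
q=4: [2, 12, -3, 8]
Optimal cycle mean attained by: cycle 0->2->0, total (-3) + (-6), length 2.
Answer: λ = -9/2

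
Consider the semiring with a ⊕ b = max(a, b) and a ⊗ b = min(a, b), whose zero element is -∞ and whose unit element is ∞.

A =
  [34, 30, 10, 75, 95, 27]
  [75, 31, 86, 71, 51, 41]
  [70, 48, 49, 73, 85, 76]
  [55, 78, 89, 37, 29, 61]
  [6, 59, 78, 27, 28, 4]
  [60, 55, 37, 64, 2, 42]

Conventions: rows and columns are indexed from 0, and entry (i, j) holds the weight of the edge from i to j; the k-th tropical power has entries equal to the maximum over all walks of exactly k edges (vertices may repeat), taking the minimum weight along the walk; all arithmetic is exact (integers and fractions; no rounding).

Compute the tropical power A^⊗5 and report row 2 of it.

A^⊗2:
  [55, 75, 78, 37, 34, 61]
  [70, 71, 71, 75, 85, 76]
  [60, 73, 78, 70, 70, 61]
  [75, 55, 78, 73, 85, 76]
  [70, 48, 59, 73, 78, 76]
  [55, 64, 64, 60, 60, 61]
A^⊗3:
  [75, 55, 75, 73, 78, 76]
  [71, 75, 78, 71, 71, 71]
  [73, 70, 73, 73, 78, 76]
  [70, 73, 78, 75, 78, 76]
  [60, 73, 78, 70, 70, 61]
  [64, 60, 64, 64, 64, 64]
A^⊗4:
  [70, 73, 78, 75, 75, 75]
  [75, 71, 75, 73, 78, 76]
  [70, 73, 78, 73, 73, 73]
  [73, 75, 78, 73, 78, 76]
  [73, 70, 73, 73, 78, 76]
  [64, 64, 64, 64, 64, 64]
A^⊗5:
  [73, 75, 75, 73, 78, 76]
  [71, 73, 78, 75, 75, 75]
  [73, 73, 73, 73, 78, 76]
  [75, 73, 78, 73, 78, 76]
  [70, 73, 78, 73, 73, 73]
  [64, 64, 64, 64, 64, 64]
Answer: row 2 of A^⊗5 = [73, 73, 73, 73, 78, 76]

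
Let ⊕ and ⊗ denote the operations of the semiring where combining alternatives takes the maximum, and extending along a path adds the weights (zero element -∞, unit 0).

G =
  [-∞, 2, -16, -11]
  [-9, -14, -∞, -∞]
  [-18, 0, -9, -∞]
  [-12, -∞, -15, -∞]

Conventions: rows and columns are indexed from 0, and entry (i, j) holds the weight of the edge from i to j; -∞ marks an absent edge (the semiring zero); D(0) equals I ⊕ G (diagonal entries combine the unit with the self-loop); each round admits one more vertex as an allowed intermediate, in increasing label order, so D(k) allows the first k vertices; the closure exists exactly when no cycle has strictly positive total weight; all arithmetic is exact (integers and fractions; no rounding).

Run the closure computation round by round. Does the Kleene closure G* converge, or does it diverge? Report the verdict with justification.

D(0):
  [0, 2, -16, -11]
  [-9, 0, -∞, -∞]
  [-18, 0, 0, -∞]
  [-12, -∞, -15, 0]
D(1):
  [0, 2, -16, -11]
  [-9, 0, -25, -20]
  [-18, 0, 0, -29]
  [-12, -10, -15, 0]
D(2):
  [0, 2, -16, -11]
  [-9, 0, -25, -20]
  [-9, 0, 0, -20]
  [-12, -10, -15, 0]
D(3):
  [0, 2, -16, -11]
  [-9, 0, -25, -20]
  [-9, 0, 0, -20]
  [-12, -10, -15, 0]
D(4):
  [0, 2, -16, -11]
  [-9, 0, -25, -20]
  [-9, 0, 0, -20]
  [-12, -10, -15, 0]
Key observation: every diagonal entry stays at the unit through all rounds, so no improving cycle exists.
Answer: CONVERGES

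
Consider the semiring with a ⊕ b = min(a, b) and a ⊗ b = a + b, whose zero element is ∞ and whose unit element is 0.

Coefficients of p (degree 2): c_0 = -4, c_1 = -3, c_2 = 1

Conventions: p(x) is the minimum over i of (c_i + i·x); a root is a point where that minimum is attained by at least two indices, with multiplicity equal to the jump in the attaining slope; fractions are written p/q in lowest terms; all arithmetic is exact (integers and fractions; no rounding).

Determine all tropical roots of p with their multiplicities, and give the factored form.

hull edge (i=0, c=-4) to (i=1, c=-3): slope 1, span 1
hull edge (i=1, c=-3) to (i=2, c=1): slope 4, span 1
Factored form: p(x) = 1 ⊗ (x ⊕ (-4)) ⊗ (x ⊕ (-1))
Answer: roots = -4 (mult 1), -1 (mult 1)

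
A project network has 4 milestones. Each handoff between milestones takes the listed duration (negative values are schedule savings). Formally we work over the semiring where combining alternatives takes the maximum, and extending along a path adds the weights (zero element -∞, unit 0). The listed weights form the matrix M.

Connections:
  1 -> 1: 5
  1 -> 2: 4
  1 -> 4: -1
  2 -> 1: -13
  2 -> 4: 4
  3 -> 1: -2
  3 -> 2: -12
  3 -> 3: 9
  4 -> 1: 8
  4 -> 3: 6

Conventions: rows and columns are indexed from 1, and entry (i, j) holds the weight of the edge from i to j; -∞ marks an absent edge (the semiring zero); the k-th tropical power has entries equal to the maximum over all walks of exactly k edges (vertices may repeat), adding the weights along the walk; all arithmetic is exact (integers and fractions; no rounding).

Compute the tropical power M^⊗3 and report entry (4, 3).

M^⊗2:
  [10, 9, 5, 8]
  [12, -9, 10, -14]
  [7, 2, 18, -3]
  [13, 12, 15, 7]
M^⊗3:
  [16, 14, 14, 13]
  [17, 16, 19, 11]
  [16, 11, 27, 6]
  [18, 17, 24, 16]
Key observation: the optimum is the walk 4->3->3->3, with weight 6 + 9 + 9 = 24.
Optimal value attained by: walk 4->3->3->3.
Answer: (M^⊗3)[4][3] = 24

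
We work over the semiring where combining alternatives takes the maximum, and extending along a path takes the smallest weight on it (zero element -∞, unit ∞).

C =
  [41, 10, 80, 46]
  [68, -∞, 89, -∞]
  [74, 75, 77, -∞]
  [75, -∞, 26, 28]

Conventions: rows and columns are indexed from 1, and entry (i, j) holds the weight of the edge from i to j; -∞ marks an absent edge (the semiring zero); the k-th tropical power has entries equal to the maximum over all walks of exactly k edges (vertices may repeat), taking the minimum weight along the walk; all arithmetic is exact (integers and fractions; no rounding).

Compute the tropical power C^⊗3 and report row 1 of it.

C^⊗2:
  [74, 75, 77, 41]
  [74, 75, 77, 46]
  [74, 75, 77, 46]
  [41, 26, 75, 46]
C^⊗3:
  [74, 75, 77, 46]
  [74, 75, 77, 46]
  [74, 75, 77, 46]
  [74, 75, 75, 41]
Answer: row 1 of C^⊗3 = [74, 75, 77, 46]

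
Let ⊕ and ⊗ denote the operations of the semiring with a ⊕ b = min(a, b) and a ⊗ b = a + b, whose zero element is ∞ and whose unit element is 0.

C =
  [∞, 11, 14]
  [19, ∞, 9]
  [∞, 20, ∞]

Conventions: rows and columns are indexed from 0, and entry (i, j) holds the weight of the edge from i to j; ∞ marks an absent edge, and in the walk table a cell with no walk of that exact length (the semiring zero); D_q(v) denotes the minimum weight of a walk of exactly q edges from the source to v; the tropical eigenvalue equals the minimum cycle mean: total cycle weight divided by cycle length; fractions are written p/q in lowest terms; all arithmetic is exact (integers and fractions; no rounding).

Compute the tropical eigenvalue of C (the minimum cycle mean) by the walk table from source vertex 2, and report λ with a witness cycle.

q=0: [∞, ∞, 0]
q=1: [∞, 20, ∞]
q=2: [39, ∞, 29]
q=3: [∞, 49, 53]
Optimal cycle mean attained by: cycle 1->2->1, total 9 + 20, length 2.
Answer: λ = 29/2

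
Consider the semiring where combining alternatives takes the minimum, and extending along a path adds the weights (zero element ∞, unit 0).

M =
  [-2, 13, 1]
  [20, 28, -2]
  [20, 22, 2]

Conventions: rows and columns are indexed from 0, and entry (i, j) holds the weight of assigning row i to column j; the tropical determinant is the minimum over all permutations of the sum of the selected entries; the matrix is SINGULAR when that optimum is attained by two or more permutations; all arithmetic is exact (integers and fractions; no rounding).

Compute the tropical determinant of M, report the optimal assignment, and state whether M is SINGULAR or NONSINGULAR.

σ = (0, 1, 2): (-2) + 28 + 2 = 28
σ = (0, 2, 1): (-2) + (-2) + 22 = 18
σ = (1, 0, 2): 13 + 20 + 2 = 35
σ = (1, 2, 0): 13 + (-2) + 20 = 31
σ = (2, 0, 1): 1 + 20 + 22 = 43
σ = (2, 1, 0): 1 + 28 + 20 = 49
Optimal value attained by: σ = (0, 2, 1).
Answer: det⊕(M) = 18; verdict: NONSINGULAR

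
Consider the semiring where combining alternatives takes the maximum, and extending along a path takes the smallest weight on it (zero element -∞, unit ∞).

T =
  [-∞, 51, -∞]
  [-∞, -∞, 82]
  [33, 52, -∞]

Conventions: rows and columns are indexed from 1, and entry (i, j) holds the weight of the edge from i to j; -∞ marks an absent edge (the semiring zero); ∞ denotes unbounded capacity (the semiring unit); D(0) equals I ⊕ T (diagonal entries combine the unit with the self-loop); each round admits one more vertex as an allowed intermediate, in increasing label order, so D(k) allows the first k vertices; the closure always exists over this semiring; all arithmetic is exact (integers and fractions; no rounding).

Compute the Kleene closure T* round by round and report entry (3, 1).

D(0):
  [∞, 51, -∞]
  [-∞, ∞, 82]
  [33, 52, ∞]
D(1):
  [∞, 51, -∞]
  [-∞, ∞, 82]
  [33, 52, ∞]
D(2):
  [∞, 51, 51]
  [-∞, ∞, 82]
  [33, 52, ∞]
D(3):
  [∞, 51, 51]
  [33, ∞, 82]
  [33, 52, ∞]
Answer: T*[3][1] = 33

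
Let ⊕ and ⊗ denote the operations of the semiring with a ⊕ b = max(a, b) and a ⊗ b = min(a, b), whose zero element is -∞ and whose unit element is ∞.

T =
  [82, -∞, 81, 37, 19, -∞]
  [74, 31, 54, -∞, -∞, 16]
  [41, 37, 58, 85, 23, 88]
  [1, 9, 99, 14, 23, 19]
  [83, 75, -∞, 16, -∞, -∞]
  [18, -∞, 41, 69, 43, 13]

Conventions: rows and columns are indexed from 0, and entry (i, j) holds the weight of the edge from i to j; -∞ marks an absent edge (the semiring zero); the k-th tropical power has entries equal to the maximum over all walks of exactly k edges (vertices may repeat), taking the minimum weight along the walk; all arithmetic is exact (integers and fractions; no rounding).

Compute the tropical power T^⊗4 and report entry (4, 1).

T^⊗2:
  [82, 37, 81, 81, 23, 81]
  [74, 37, 74, 54, 23, 54]
  [41, 37, 85, 69, 43, 58]
  [41, 37, 58, 85, 23, 88]
  [82, 31, 81, 37, 19, 16]
  [43, 43, 69, 41, 23, 41]
T^⊗3:
  [82, 37, 81, 81, 43, 81]
  [74, 37, 74, 74, 43, 74]
  [43, 43, 69, 85, 43, 85]
  [41, 37, 85, 69, 43, 58]
  [82, 37, 81, 81, 23, 81]
  [43, 37, 58, 69, 41, 69]
T^⊗4:
  [82, 43, 81, 81, 43, 81]
  [74, 43, 74, 74, 43, 74]
  [43, 43, 85, 69, 43, 69]
  [43, 43, 69, 85, 43, 85]
  [82, 37, 81, 81, 43, 81]
  [43, 41, 69, 69, 43, 58]
Key observation: the optimum is the walk 4->0->0->2->1, with weight 83 min 82 min 81 min 37 = 37.
Optimal value attained by: walk 4->0->0->2->1.
Answer: (T^⊗4)[4][1] = 37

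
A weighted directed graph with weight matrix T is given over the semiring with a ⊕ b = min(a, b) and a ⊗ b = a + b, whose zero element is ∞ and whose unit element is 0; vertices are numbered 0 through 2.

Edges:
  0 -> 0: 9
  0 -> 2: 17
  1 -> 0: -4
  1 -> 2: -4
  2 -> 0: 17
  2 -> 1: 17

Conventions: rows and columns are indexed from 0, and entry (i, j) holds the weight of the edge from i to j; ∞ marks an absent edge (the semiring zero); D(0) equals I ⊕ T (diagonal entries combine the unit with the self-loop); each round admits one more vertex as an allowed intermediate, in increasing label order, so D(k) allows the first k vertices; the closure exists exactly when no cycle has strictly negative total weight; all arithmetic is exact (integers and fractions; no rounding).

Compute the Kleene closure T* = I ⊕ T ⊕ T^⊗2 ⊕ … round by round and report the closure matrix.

D(0):
  [0, ∞, 17]
  [-4, 0, -4]
  [17, 17, 0]
D(1):
  [0, ∞, 17]
  [-4, 0, -4]
  [17, 17, 0]
D(2):
  [0, ∞, 17]
  [-4, 0, -4]
  [13, 17, 0]
D(3):
  [0, 34, 17]
  [-4, 0, -4]
  [13, 17, 0]
Answer: T* = [[0, 34, 17], [-4, 0, -4], [13, 17, 0]]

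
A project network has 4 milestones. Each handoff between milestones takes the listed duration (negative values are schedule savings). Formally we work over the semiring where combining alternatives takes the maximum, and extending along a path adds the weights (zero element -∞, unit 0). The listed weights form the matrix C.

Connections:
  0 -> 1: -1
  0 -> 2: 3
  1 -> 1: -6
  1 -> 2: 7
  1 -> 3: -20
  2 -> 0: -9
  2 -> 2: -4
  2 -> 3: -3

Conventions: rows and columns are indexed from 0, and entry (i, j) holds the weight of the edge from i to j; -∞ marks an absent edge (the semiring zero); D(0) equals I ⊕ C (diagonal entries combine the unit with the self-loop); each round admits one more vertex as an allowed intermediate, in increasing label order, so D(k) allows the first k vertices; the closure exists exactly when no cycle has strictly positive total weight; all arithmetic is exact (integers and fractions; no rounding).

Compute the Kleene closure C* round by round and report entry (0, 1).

D(0):
  [0, -1, 3, -∞]
  [-∞, 0, 7, -20]
  [-9, -∞, 0, -3]
  [-∞, -∞, -∞, 0]
D(1):
  [0, -1, 3, -∞]
  [-∞, 0, 7, -20]
  [-9, -10, 0, -3]
  [-∞, -∞, -∞, 0]
D(2):
  [0, -1, 6, -21]
  [-∞, 0, 7, -20]
  [-9, -10, 0, -3]
  [-∞, -∞, -∞, 0]
D(3):
  [0, -1, 6, 3]
  [-2, 0, 7, 4]
  [-9, -10, 0, -3]
  [-∞, -∞, -∞, 0]
D(4):
  [0, -1, 6, 3]
  [-2, 0, 7, 4]
  [-9, -10, 0, -3]
  [-∞, -∞, -∞, 0]
Answer: C*[0][1] = -1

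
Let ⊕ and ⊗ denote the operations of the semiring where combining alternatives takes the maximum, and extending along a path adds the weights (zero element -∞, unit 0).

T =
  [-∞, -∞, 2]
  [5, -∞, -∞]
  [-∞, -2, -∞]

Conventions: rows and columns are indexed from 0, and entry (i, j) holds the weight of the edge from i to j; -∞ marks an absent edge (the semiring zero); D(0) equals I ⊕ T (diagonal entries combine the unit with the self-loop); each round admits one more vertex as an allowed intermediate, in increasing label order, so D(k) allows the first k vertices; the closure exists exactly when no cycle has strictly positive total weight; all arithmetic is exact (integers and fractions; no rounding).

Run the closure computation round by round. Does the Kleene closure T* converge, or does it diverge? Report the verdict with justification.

D(0):
  [0, -∞, 2]
  [5, 0, -∞]
  [-∞, -2, 0]
D(1):
  [0, -∞, 2]
  [5, 0, 7]
  [-∞, -2, 0]
Detection: at round 2, diagonal entry (2, 2) turns strictly positive.
Key observation: the cycle 2->1->0->2 has total weight (-2) + 5 + 2, which is strictly positive.
Answer: DIVERGES — positive cycle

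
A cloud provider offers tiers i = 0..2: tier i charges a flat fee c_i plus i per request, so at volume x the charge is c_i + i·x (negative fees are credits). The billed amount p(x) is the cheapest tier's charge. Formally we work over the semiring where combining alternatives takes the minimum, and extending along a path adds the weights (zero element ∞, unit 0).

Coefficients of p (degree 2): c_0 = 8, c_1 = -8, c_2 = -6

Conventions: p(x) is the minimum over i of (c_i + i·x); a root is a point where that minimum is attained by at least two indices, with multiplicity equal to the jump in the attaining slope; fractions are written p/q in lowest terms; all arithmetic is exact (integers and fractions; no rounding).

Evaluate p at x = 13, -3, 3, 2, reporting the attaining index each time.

p(13) = min(8+0·13=8, -8+1·13=5, -6+2·13=20) = 5 (attained by i=1)
p(-3) = min(8+0·(-3)=8, -8+1·(-3)=-11, -6+2·(-3)=-12) = -12 (attained by i=2)
p(3) = min(8+0·3=8, -8+1·3=-5, -6+2·3=0) = -5 (attained by i=1)
p(2) = min(8+0·2=8, -8+1·2=-6, -6+2·2=-2) = -6 (attained by i=1)
Answer: p(13) = 5; p(-3) = -12; p(3) = -5; p(2) = -6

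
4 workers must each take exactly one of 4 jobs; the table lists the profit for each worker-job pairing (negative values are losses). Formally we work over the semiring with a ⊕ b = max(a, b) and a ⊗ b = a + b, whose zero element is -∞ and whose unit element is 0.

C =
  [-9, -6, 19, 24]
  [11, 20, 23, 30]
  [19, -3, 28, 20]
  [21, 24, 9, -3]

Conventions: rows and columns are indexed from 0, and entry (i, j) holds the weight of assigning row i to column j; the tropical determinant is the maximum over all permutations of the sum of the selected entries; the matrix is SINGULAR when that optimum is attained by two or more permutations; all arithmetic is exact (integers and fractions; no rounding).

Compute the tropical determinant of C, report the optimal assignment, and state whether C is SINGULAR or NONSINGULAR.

σ = (0, 1, 2, 3): (-9) + 20 + 28 + (-3) = 36
σ = (0, 1, 3, 2): (-9) + 20 + 20 + 9 = 40
σ = (0, 2, 1, 3): (-9) + 23 + (-3) + (-3) = 8
σ = (0, 2, 3, 1): (-9) + 23 + 20 + 24 = 58
σ = (0, 3, 1, 2): (-9) + 30 + (-3) + 9 = 27
σ = (0, 3, 2, 1): (-9) + 30 + 28 + 24 = 73
σ = (1, 0, 2, 3): (-6) + 11 + 28 + (-3) = 30
σ = (1, 0, 3, 2): (-6) + 11 + 20 + 9 = 34
σ = (1, 2, 0, 3): (-6) + 23 + 19 + (-3) = 33
σ = (1, 2, 3, 0): (-6) + 23 + 20 + 21 = 58
σ = (1, 3, 0, 2): (-6) + 30 + 19 + 9 = 52
σ = (1, 3, 2, 0): (-6) + 30 + 28 + 21 = 73
σ = (2, 0, 1, 3): 19 + 11 + (-3) + (-3) = 24
σ = (2, 0, 3, 1): 19 + 11 + 20 + 24 = 74
σ = (2, 1, 0, 3): 19 + 20 + 19 + (-3) = 55
σ = (2, 1, 3, 0): 19 + 20 + 20 + 21 = 80
σ = (2, 3, 0, 1): 19 + 30 + 19 + 24 = 92
σ = (2, 3, 1, 0): 19 + 30 + (-3) + 21 = 67
σ = (3, 0, 1, 2): 24 + 11 + (-3) + 9 = 41
σ = (3, 0, 2, 1): 24 + 11 + 28 + 24 = 87
σ = (3, 1, 0, 2): 24 + 20 + 19 + 9 = 72
σ = (3, 1, 2, 0): 24 + 20 + 28 + 21 = 93
σ = (3, 2, 0, 1): 24 + 23 + 19 + 24 = 90
σ = (3, 2, 1, 0): 24 + 23 + (-3) + 21 = 65
Optimal value attained by: σ = (3, 1, 2, 0).
Answer: det⊕(C) = 93; verdict: NONSINGULAR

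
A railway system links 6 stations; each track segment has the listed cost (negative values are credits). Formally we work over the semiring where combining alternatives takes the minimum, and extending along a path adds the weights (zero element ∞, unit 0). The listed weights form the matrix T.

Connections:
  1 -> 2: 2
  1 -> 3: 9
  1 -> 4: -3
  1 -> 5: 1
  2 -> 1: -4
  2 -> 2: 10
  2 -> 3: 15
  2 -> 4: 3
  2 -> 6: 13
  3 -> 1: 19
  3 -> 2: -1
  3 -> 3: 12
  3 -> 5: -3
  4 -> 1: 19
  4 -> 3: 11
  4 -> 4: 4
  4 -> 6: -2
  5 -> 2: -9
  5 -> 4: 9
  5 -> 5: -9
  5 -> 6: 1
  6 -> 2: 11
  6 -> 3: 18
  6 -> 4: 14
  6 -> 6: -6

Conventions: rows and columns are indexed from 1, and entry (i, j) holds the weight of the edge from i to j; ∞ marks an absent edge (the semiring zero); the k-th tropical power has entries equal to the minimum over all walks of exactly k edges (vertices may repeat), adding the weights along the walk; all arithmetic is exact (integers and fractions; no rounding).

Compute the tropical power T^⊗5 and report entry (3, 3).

T^⊗2:
  [-2, -8, 8, 1, -8, -5]
  [6, -2, 5, -7, -3, 1]
  [-5, -12, 14, 2, -12, -2]
  [23, 9, 15, 8, 8, -8]
  [-13, -18, 6, -6, -18, -8]
  [7, 5, 12, 8, 15, -12]
T^⊗3:
  [-12, -17, 7, -5, -17, -11]
  [-6, -12, 4, -3, -12, -9]
  [-16, -21, 3, -9, -21, -11]
  [5, -1, 10, 6, -1, -14]
  [-22, -27, -4, -16, -27, -17]
  [1, -1, 6, 2, 6, -18]
T^⊗4:
  [-21, -26, -3, -15, -26, -17]
  [-16, -21, 3, -9, -21, -15]
  [-25, -30, -7, -19, -30, -20]
  [-5, -10, 4, 0, -10, -20]
  [-31, -36, -13, -25, -36, -26]
  [-5, -7, 0, -4, -3, -24]
T^⊗5:
  [-30, -35, -12, -24, -35, -25]
  [-25, -30, -7, -19, -30, -21]
  [-34, -39, -16, -28, -39, -29]
  [-14, -19, -2, -8, -19, -26]
  [-40, -45, -22, -34, -45, -35]
  [-11, -13, -6, -10, -12, -30]
Key observation: the optimum is the walk 3->5->5->2->1->3, with weight (-3) + (-9) + (-9) + (-4) + 9 = -16.
Optimal value attained by: walk 3->5->5->2->1->3.
Answer: (T^⊗5)[3][3] = -16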